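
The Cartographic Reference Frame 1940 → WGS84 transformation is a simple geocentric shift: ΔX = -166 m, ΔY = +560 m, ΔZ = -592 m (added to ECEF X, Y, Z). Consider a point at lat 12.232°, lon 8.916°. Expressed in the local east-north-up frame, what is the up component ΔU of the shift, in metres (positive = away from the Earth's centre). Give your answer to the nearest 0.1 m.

ΔU = -200.9 m

At φ = 12.232°, λ = 8.916°: sin φ = 0.211871, cos φ = 0.977298, sin λ = 0.154986, cos λ = 0.987917.
ΔU = cos φ cos λ·ΔX + cos φ sin λ·ΔY + sin φ·ΔZ = (0.977298)(0.987917)(-166) + (0.977298)(0.154986)(560) + (0.211871)(-592) = -200.88 m.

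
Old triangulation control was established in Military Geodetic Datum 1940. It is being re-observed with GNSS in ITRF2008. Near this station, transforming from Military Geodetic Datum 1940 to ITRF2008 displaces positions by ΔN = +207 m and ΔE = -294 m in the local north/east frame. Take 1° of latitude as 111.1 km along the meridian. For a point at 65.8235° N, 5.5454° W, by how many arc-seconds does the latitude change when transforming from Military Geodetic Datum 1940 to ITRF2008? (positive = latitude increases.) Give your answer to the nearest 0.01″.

Δφ = 6.71″

1° of latitude = 111.1 km, so Δφ = 207.0 / 111100 = 0.0018632° = 6.707″.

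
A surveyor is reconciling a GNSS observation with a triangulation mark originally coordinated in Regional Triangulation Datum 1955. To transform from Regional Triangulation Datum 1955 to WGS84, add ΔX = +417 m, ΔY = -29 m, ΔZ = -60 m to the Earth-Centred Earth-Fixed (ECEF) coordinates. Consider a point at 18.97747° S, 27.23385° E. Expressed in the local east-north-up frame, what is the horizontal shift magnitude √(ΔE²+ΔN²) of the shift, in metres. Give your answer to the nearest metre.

At φ = -18.97747°, λ = 27.23385°: sin φ = -0.325196, cos φ = 0.945647, sin λ = 0.457623, cos λ = 0.889146.
ΔE = −sin λ·ΔX + cos λ·ΔY = −(0.457623)·(417) + (0.889146)·(-29) = -216.61 m.
ΔN = −sin φ cos λ·ΔX − sin φ sin λ·ΔY + cos φ·ΔZ = −(-0.325196)(0.889146)(417) − (-0.325196)(0.457623)(-29) + (0.945647)(-60) = 59.52 m.
Horizontal magnitude = √(ΔE² + ΔN²) = √((-216.61)² + 59.52²) = 224.64 m.

225 m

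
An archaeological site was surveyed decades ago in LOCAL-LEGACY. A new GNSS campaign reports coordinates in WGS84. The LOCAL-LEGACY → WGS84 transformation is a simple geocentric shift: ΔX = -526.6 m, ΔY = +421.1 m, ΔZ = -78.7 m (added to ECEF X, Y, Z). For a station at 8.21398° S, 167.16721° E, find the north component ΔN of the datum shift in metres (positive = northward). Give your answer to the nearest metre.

ΔN = 9 m

At φ = -8.21398°, λ = 167.16721°: sin φ = -0.142870, cos φ = 0.989741, sin λ = 0.222107, cos λ = -0.975022.
ΔN = −sin φ cos λ·ΔX − sin φ sin λ·ΔY + cos φ·ΔZ = −(-0.142870)(-0.975022)(-526.6) − (-0.142870)(0.222107)(421.1) + (0.989741)(-78.7) = 8.83 m.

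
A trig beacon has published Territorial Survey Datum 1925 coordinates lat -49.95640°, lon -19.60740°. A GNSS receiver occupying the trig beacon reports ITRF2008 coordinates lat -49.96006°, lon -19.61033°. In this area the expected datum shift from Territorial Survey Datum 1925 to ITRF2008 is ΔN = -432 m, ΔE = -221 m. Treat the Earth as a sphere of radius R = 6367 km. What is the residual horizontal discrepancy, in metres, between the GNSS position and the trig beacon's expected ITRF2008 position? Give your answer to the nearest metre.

28 m

Observed coordinate differences: Δφ = -0.00366°, Δλ = -0.00293°.
Converting to metres (1° lat = 111125 m, cos φ = 0.643370): observed ΔN = -406.7 m, observed ΔE = -209.5 m.
Subtracting the expected shift leaves a residual of -406.7 − (-432) = 25.3 m north and -209.5 − (-221) = 11.5 m east.
Residual distance = √(25.3² + 11.5²) = 27.8 m.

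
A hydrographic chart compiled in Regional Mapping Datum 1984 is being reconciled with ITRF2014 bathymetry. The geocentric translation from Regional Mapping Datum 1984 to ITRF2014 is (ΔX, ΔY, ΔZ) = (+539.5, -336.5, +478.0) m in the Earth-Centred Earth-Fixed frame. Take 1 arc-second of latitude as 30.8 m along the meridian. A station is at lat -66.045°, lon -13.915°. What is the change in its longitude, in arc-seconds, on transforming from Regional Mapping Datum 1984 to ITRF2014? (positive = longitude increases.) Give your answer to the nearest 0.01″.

Δλ = -15.74″

sin φ = -0.913865, cos φ = 0.406019, sin λ = -0.240482, cos λ = 0.970654.
East component: ΔE = −sin λ·ΔX + cos λ·ΔY = −(-0.240482)(539.5) + (0.970654)(-336.5) = -196.88 m.
1° of latitude spans 3600 × 30.80 = 110880 m; at latitude φ, 1° of longitude spans that × cos φ = 45019.4 m, so Δλ = -196.88 / 45019.4 × 3600 = -15.744″.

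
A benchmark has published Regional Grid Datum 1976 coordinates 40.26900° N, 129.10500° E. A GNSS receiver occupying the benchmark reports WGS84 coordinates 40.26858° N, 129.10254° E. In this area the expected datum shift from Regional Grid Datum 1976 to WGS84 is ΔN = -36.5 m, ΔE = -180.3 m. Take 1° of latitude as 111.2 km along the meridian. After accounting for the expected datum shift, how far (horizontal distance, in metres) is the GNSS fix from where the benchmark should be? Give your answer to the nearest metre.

30 m

Observed coordinate differences: Δφ = -0.00042°, Δλ = -0.00246°.
Converting to metres (1° lat = 111200 m, cos φ = 0.763018): observed ΔN = -46.7 m, observed ΔE = -208.7 m.
Subtracting the expected shift leaves a residual of -46.7 − (-36.5) = -10.2 m north and -208.7 − (-180.3) = -28.4 m east.
Residual distance = √((-10.2)² + (-28.4)²) = 30.2 m.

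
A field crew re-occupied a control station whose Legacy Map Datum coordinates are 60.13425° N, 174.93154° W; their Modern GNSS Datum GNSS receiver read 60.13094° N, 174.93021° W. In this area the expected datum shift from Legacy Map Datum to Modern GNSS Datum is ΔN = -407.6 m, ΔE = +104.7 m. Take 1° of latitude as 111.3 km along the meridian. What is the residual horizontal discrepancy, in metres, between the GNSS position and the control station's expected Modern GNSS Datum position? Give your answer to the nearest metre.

Observed coordinate differences: Δφ = -0.00331°, Δλ = +0.00133°.
Converting to metres (1° lat = 111300 m, cos φ = 0.497969): observed ΔN = -368.4 m, observed ΔE = 73.7 m.
Subtracting the expected shift leaves a residual of -368.4 − (-407.6) = 39.2 m north and 73.7 − (104.7) = -31.0 m east.
Residual distance = √(39.2² + (-31.0)²) = 50.0 m.

50 m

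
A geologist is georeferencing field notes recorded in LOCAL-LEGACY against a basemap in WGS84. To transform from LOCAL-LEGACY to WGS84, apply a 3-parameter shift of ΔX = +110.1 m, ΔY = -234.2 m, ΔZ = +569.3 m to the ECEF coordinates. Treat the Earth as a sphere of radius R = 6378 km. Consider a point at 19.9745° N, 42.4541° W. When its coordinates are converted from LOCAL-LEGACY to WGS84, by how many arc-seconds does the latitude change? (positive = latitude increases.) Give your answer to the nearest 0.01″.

sin φ = 0.341602, cos φ = 0.939845, sin λ = -0.674999, cos λ = 0.737818.
North component: ΔN = −sin φ cos λ·ΔX − sin φ sin λ·ΔY + cos φ·ΔZ = −(0.341602)(0.737818)(110.1) − (0.341602)(-0.674999)(-234.2) + (0.939845)(569.3) = 453.30 m.
1° of latitude spans πR/180 = 111317 m, so Δφ = 453.30 / 111317 × 3600 = 14.660″.

Δφ = 14.66″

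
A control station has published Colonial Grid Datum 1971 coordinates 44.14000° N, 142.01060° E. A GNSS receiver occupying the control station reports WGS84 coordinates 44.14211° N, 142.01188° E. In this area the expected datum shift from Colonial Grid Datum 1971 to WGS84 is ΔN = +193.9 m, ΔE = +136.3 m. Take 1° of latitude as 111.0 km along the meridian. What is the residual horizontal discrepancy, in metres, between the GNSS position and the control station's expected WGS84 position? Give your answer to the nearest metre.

53 m

Observed coordinate differences: Δφ = +0.00211°, Δλ = +0.00128°.
Converting to metres (1° lat = 111000 m, cos φ = 0.717640): observed ΔN = 234.2 m, observed ΔE = 102.0 m.
Subtracting the expected shift leaves a residual of 234.2 − (193.9) = 40.3 m north and 102.0 − (136.3) = -34.3 m east.
Residual distance = √(40.3² + (-34.3)²) = 53.0 m.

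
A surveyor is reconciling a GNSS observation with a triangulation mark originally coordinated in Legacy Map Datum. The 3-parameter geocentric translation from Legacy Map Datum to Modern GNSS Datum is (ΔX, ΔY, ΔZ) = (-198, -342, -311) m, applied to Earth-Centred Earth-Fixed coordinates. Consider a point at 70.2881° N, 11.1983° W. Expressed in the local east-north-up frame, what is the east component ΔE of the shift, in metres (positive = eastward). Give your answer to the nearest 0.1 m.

ΔE = -373.9 m

The local east axis at (φ, λ) is (−sin λ, cos λ, 0), so ΔE = −sin(-11.1983°)·(-198) + cos(-11.1983°)·(-342) = -373.94 m.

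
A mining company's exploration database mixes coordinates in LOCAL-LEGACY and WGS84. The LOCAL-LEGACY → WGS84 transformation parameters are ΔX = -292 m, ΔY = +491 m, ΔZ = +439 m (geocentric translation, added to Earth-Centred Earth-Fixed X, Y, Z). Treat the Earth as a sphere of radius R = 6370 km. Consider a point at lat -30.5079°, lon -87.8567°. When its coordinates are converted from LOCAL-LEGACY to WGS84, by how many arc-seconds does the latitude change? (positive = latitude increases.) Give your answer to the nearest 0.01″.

sin φ = -0.507657, cos φ = 0.861559, sin λ = -0.999300, cos λ = 0.037399.
North component: ΔN = −sin φ cos λ·ΔX − sin φ sin λ·ΔY + cos φ·ΔZ = −(-0.507657)(0.037399)(-292) − (-0.507657)(-0.999300)(491) + (0.861559)(439) = 123.60 m.
1° of latitude spans πR/180 = 111177 m, so Δφ = 123.60 / 111177 × 3600 = 4.002″.

Δφ = 4.00″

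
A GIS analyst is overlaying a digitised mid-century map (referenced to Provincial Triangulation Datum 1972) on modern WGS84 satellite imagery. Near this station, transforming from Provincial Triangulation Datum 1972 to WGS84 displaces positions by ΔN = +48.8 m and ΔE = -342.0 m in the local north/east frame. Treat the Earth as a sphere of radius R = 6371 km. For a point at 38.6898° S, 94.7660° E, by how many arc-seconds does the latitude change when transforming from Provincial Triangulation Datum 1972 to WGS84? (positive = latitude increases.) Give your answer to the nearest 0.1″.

Δφ = 1.6″

On a sphere of radius R, 1 rad of latitude = R, so Δφ = ΔN / R = 48.8 / 6371000 = 7.6597e-06 rad = 1.580″.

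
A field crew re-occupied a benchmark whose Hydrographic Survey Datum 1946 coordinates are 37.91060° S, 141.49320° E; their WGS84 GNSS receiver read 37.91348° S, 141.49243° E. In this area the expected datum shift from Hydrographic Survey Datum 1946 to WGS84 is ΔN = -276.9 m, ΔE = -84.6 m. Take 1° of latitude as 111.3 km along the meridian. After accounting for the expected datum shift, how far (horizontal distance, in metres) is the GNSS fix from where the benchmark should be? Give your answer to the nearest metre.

47 m

Observed coordinate differences: Δφ = -0.00288°, Δλ = -0.00077°.
Converting to metres (1° lat = 111300 m, cos φ = 0.788970): observed ΔN = -320.5 m, observed ΔE = -67.6 m.
Subtracting the expected shift leaves a residual of -320.5 − (-276.9) = -43.6 m north and -67.6 − (-84.6) = 17.0 m east.
Residual distance = √((-43.6)² + 17.0²) = 46.8 m.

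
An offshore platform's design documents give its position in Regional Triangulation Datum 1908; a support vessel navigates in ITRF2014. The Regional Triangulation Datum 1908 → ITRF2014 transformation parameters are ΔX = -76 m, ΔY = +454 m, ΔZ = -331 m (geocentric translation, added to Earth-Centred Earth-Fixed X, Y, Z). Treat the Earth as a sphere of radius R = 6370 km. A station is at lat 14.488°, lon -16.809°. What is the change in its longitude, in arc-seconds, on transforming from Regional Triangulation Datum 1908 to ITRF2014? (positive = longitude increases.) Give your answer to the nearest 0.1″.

sin φ = 0.250177, cos φ = 0.968200, sin λ = -0.289182, cos λ = 0.957274.
East component: ΔE = −sin λ·ΔX + cos λ·ΔY = −(-0.289182)(-76) + (0.957274)(454) = 412.62 m.
1° of latitude spans πR/180 = 111177 m; at latitude φ, 1° of longitude spans that × cos φ = 107642.0 m, so Δλ = 412.62 / 107642.0 × 3600 = 13.800″.

Δλ = 13.8″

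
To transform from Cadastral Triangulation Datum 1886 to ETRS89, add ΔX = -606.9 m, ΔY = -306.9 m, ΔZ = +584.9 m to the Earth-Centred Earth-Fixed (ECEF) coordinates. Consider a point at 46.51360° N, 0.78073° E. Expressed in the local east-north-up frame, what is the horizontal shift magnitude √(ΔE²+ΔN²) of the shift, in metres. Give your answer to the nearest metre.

The local east axis at (φ, λ) is (−sin λ, cos λ, 0), so ΔE = −sin(0.78073°)·(-606.9) + cos(0.78073°)·(-306.9) = -298.60 m.
The local north axis is (−sin φ cos λ, −sin φ sin λ, cos φ), giving ΔN = 440.288 + 3.034 + 402.518 = 845.84 m.
Horizontal magnitude = √(ΔE² + ΔN²) = √((-298.60)² + 845.84²) = 897.00 m.

897 m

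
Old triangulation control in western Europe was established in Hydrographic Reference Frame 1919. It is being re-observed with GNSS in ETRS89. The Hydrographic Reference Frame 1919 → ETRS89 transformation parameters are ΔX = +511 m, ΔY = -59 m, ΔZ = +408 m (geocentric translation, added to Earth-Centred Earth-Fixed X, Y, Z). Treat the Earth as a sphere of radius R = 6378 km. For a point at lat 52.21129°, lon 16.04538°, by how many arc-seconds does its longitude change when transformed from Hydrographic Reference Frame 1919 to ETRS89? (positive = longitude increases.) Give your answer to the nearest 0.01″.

Δλ = -10.45″

sin φ = 0.790276, cos φ = 0.612751, sin λ = 0.276399, cos λ = 0.961043.
East component: ΔE = −sin λ·ΔX + cos λ·ΔY = −(0.276399)(511) + (0.961043)(-59) = -197.94 m.
1° of latitude spans πR/180 = 111317 m; at latitude φ, 1° of longitude spans that × cos φ = 68209.7 m, so Δλ = -197.94 / 68209.7 × 3600 = -10.447″.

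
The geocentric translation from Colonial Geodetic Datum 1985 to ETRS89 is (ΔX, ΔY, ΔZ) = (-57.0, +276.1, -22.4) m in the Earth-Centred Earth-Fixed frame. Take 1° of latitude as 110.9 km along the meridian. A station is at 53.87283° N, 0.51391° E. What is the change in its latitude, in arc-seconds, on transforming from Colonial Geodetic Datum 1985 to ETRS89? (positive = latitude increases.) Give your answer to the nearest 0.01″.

sin φ = 0.807710, cos φ = 0.589579, sin λ = 0.008969, cos λ = 0.999960.
North component: ΔN = −sin φ cos λ·ΔX − sin φ sin λ·ΔY + cos φ·ΔZ = −(0.807710)(0.999960)(-57.0) − (0.807710)(0.008969)(276.1) + (0.589579)(-22.4) = 30.83 m.
1° of latitude spans 110900 m, so Δφ = 30.83 / 110900 × 3600 = 1.001″.

Δφ = 1.00″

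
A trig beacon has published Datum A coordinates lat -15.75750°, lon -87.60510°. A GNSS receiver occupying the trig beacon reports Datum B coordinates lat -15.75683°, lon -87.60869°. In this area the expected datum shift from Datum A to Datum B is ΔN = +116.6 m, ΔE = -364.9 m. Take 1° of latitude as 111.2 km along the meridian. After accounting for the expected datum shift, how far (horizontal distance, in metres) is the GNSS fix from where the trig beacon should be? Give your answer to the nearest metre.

46 m

Observed coordinate differences: Δφ = +0.00067°, Δλ = -0.00359°.
Converting to metres (1° lat = 111200 m, cos φ = 0.962420): observed ΔN = 74.5 m, observed ΔE = -384.2 m.
Subtracting the expected shift leaves a residual of 74.5 − (116.6) = -42.1 m north and -384.2 − (-364.9) = -19.3 m east.
Residual distance = √((-42.1)² + (-19.3)²) = 46.3 m.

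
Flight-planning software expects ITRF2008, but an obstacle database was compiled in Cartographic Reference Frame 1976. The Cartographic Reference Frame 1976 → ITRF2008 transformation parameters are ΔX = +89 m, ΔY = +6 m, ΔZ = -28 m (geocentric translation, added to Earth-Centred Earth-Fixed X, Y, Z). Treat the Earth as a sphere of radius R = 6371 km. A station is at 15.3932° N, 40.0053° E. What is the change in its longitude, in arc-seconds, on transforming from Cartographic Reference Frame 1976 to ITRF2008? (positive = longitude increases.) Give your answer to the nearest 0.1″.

Δλ = -1.8″

sin φ = 0.265442, cos φ = 0.964127, sin λ = 0.642858, cos λ = 0.765985.
East component: ΔE = −sin λ·ΔX + cos λ·ΔY = −(0.642858)(89) + (0.765985)(6) = -52.62 m.
1° of latitude spans πR/180 = 111195 m; at latitude φ, 1° of longitude spans that × cos φ = 107206.0 m, so Δλ = -52.62 / 107206.0 × 3600 = -1.767″.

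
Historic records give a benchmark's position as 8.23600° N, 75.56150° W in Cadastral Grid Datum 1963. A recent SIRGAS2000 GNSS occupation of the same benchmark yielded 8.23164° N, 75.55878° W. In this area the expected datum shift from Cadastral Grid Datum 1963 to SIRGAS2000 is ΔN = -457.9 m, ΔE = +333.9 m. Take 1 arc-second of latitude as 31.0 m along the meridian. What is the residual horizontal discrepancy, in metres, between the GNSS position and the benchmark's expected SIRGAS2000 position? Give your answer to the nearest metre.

44 m

Observed coordinate differences: Δφ = -0.00436°, Δλ = +0.00272°.
Converting to metres (1° lat = 111600 m, cos φ = 0.989686): observed ΔN = -486.6 m, observed ΔE = 300.4 m.
Subtracting the expected shift leaves a residual of -486.6 − (-457.9) = -28.7 m north and 300.4 − (333.9) = -33.5 m east.
Residual distance = √((-28.7)² + (-33.5)²) = 44.1 m.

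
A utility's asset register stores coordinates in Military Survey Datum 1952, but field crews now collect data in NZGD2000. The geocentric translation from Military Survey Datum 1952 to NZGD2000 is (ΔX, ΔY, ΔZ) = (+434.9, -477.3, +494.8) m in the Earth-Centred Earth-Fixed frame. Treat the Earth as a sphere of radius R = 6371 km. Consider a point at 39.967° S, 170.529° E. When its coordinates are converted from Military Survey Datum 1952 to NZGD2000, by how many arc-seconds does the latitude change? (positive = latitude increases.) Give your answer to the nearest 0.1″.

Δφ = 1.7″

sin φ = -0.642346, cos φ = 0.766415, sin λ = 0.164548, cos λ = -0.986369.
North component: ΔN = −sin φ cos λ·ΔX − sin φ sin λ·ΔY + cos φ·ΔZ = −(-0.642346)(-0.986369)(434.9) − (-0.642346)(0.164548)(-477.3) + (0.766415)(494.8) = 53.22 m.
1° of latitude spans πR/180 = 111195 m, so Δφ = 53.22 / 111195 × 3600 = 1.723″.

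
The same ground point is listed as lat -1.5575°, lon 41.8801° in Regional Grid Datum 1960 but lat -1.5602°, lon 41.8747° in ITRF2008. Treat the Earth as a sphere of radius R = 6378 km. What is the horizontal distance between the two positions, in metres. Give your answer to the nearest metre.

Δφ = -1.5602° − -1.5575° = -0.0027°; Δλ = 41.8747° − 41.8801° = -0.0054°.
1° along a meridian = πR/180 = 111317 m.
ΔN = Δφ × 111317 = -300.6 m; ΔE = Δλ × 111317 × cos(-1.5575°) = -0.0054 × 111317 × 0.999631 = -600.9 m.
Distance = √(ΔE² + ΔN²) = √((-600.9)² + (-300.6)²) = 671.9 m.

672 m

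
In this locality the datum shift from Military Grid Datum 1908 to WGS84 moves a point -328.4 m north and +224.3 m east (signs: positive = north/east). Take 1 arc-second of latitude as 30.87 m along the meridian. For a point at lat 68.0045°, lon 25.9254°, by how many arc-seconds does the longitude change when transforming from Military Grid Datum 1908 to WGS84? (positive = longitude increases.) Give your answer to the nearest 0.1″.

At latitude 68.0045°, cos φ = 0.374534.
1″ of longitude at this latitude = 30.87 × cos φ = 11.5619 m, so Δλ = 224.3 / 11.5619 = 19.400″.

Δλ = 19.4″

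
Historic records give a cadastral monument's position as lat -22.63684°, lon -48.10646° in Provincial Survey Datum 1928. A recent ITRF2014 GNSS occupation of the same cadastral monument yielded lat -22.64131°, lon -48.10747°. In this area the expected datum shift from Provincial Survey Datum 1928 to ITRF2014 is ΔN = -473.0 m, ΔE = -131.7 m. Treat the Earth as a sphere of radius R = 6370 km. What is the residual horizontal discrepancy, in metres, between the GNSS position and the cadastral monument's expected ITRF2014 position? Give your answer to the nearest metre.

37 m

Observed coordinate differences: Δφ = -0.00447°, Δλ = -0.00101°.
Converting to metres (1° lat = 111177 m, cos φ = 0.922963): observed ΔN = -497.0 m, observed ΔE = -103.6 m.
Subtracting the expected shift leaves a residual of -497.0 − (-473.0) = -24.0 m north and -103.6 − (-131.7) = 28.1 m east.
Residual distance = √((-24.0)² + 28.1²) = 36.9 m.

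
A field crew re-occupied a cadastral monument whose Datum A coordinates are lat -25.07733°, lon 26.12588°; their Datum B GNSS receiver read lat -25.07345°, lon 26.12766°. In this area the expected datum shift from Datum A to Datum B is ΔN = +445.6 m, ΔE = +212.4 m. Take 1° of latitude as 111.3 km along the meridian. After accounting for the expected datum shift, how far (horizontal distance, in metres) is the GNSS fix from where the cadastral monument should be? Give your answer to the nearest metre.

Observed coordinate differences: Δφ = +0.00388°, Δλ = +0.00178°.
Converting to metres (1° lat = 111300 m, cos φ = 0.905737): observed ΔN = 431.8 m, observed ΔE = 179.4 m.
Subtracting the expected shift leaves a residual of 431.8 − (445.6) = -13.8 m north and 179.4 − (212.4) = -33.0 m east.
Residual distance = √((-13.8)² + (-33.0)²) = 35.7 m.

36 m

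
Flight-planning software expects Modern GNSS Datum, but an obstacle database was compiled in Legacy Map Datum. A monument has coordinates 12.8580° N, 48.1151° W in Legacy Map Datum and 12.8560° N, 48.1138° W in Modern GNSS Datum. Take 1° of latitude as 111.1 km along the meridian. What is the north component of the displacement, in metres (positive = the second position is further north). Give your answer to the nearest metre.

ΔN = -222 m

Δφ = 12.8560° − 12.8580° = -0.0020°; Δλ = -48.1138° − -48.1151° = +0.0013°.
ΔN = Δφ × 111100 = -222.2 m; ΔE = Δλ × 111100 × cos(12.8580°) = +0.0013 × 111100 × 0.974925 = 140.8 m.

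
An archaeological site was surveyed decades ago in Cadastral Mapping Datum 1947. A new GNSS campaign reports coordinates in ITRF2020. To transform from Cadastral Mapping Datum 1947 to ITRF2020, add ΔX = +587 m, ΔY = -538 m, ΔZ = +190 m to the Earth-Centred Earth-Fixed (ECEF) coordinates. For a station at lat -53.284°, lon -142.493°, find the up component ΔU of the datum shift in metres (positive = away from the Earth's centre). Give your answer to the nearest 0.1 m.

ΔU = -234.9 m

At φ = -53.284°, λ = -142.493°: sin φ = -0.801609, cos φ = 0.597849, sin λ = -0.608858, cos λ = -0.793279.
ΔU = cos φ cos λ·ΔX + cos φ sin λ·ΔY + sin φ·ΔZ = (0.597849)(-0.793279)(587) + (0.597849)(-0.608858)(-538) + (-0.801609)(190) = -234.86 m.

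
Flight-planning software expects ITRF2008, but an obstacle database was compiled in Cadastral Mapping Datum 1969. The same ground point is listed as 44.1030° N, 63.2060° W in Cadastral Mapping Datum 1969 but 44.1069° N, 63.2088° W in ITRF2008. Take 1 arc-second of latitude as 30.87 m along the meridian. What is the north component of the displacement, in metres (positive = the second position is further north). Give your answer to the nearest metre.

Δφ = 44.1069° − 44.1030° = +0.0039°; Δλ = -63.2088° − -63.2060° = -0.0028°.
1° of latitude = 3600 × 30.87 = 111132 m.
ΔN = Δφ × 111132 = 433.4 m; ΔE = Δλ × 111132 × cos(44.1030°) = -0.0028 × 111132 × 0.718090 = -223.4 m.

ΔN = 433 m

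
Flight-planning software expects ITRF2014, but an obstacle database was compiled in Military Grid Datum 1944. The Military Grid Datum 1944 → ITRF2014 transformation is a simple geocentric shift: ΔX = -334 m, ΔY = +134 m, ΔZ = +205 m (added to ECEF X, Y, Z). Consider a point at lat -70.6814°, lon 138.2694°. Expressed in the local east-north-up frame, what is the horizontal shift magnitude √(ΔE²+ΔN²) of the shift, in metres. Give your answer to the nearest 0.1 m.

At φ = -70.6814°, λ = 138.2694°: sin φ = -0.943694, cos φ = 0.330821, sin λ = 0.665629, cos λ = -0.746283.
ΔE = −sin λ·ΔX + cos λ·ΔY = −(0.665629)·(-334) + (-0.746283)·(134) = 122.32 m.
ΔN = −sin φ cos λ·ΔX − sin φ sin λ·ΔY + cos φ·ΔZ = −(-0.943694)(-0.746283)(-334) − (-0.943694)(0.665629)(134) + (0.330821)(205) = 387.21 m.
Horizontal magnitude = √(ΔE² + ΔN²) = √(122.32² + 387.21²) = 406.07 m.

406.1 m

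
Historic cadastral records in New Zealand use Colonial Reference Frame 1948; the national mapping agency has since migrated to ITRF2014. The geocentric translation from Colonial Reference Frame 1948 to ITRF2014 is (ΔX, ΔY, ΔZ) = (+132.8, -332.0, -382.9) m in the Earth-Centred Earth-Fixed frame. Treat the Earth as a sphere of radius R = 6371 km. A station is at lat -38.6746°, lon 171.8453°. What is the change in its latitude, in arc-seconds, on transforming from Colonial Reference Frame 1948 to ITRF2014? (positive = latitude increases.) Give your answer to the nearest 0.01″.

Δφ = -13.29″

sin φ = -0.624897, cos φ = 0.780708, sin λ = 0.141846, cos λ = -0.989889.
North component: ΔN = −sin φ cos λ·ΔX − sin φ sin λ·ΔY + cos φ·ΔZ = −(-0.624897)(-0.989889)(132.8) − (-0.624897)(0.141846)(-332.0) + (0.780708)(-382.9) = -410.51 m.
1° of latitude spans πR/180 = 111195 m, so Δφ = -410.51 / 111195 × 3600 = -13.290″.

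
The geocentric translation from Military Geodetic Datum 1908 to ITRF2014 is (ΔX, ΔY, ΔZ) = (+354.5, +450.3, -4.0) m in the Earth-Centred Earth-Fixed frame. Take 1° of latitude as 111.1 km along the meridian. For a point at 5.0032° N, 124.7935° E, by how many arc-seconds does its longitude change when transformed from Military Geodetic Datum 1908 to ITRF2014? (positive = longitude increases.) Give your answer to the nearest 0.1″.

Δλ = -17.8″

sin φ = 0.087211, cos φ = 0.996190, sin λ = 0.821214, cos λ = -0.570620.
East component: ΔE = −sin λ·ΔX + cos λ·ΔY = −(0.821214)(354.5) + (-0.570620)(450.3) = -548.07 m.
1° of latitude spans 111100 m; at latitude φ, 1° of longitude spans that × cos φ = 110676.7 m, so Δλ = -548.07 / 110676.7 × 3600 = -17.827″.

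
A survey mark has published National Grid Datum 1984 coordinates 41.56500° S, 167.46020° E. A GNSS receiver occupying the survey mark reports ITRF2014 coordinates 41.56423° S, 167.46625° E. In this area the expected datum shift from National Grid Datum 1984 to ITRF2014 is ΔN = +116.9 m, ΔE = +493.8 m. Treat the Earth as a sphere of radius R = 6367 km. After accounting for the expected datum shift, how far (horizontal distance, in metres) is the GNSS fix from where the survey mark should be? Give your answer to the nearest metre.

33 m

Observed coordinate differences: Δφ = +0.00077°, Δλ = +0.00605°.
Converting to metres (1° lat = 111125 m, cos φ = 0.748204): observed ΔN = 85.6 m, observed ΔE = 503.0 m.
Subtracting the expected shift leaves a residual of 85.6 − (116.9) = -31.3 m north and 503.0 − (493.8) = 9.2 m east.
Residual distance = √((-31.3)² + 9.2²) = 32.7 m.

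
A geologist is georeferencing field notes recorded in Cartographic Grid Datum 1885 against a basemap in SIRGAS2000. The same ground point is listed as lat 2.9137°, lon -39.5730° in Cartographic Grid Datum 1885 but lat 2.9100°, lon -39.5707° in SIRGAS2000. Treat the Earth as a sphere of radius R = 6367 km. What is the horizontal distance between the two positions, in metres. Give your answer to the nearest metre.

Δφ = 2.9100° − 2.9137° = -0.0037°; Δλ = -39.5707° − -39.5730° = +0.0023°.
1° along a meridian = πR/180 = 111125 m.
ΔN = Δφ × 111125 = -411.2 m; ΔE = Δλ × 111125 × cos(2.9137°) = +0.0023 × 111125 × 0.998707 = 255.3 m.
Distance = √(ΔE² + ΔN²) = √(255.3² + (-411.2)²) = 484.0 m.

484 m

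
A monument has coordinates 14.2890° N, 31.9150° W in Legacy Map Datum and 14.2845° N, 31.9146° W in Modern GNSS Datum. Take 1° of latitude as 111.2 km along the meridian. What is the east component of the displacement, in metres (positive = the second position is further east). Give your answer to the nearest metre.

Δφ = 14.2845° − 14.2890° = -0.0045°; Δλ = -31.9146° − -31.9150° = +0.0004°.
ΔN = Δφ × 111200 = -500.4 m; ΔE = Δλ × 111200 × cos(14.2890°) = +0.0004 × 111200 × 0.969063 = 43.1 m.

ΔE = 43 m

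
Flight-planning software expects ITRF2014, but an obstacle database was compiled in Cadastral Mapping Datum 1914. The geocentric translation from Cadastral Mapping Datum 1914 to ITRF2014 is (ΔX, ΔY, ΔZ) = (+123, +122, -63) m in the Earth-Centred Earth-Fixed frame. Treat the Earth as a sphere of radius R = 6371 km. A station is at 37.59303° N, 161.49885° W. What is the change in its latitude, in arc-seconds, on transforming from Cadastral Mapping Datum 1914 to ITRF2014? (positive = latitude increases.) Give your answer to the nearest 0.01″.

Δφ = 1.45″

sin φ = 0.610049, cos φ = 0.792364, sin λ = -0.317324, cos λ = -0.948317.
North component: ΔN = −sin φ cos λ·ΔX − sin φ sin λ·ΔY + cos φ·ΔZ = −(0.610049)(-0.948317)(123) − (0.610049)(-0.317324)(122) + (0.792364)(-63) = 44.86 m.
1° of latitude spans πR/180 = 111195 m, so Δφ = 44.86 / 111195 × 3600 = 1.452″.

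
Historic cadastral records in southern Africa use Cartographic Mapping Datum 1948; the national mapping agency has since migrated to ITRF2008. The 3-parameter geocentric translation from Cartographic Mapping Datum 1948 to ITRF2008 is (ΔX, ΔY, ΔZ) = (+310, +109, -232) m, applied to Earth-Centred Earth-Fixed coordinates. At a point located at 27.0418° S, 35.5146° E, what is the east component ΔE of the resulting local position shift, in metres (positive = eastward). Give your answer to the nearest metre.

ΔE = -91 m

At φ = -27.0418°, λ = 35.5146°: sin φ = -0.454640, cos φ = 0.890675, sin λ = 0.580910, cos λ = 0.813968.
ΔE = −sin λ·ΔX + cos λ·ΔY = −(0.580910)·(310) + (0.813968)·(109) = -91.36 m.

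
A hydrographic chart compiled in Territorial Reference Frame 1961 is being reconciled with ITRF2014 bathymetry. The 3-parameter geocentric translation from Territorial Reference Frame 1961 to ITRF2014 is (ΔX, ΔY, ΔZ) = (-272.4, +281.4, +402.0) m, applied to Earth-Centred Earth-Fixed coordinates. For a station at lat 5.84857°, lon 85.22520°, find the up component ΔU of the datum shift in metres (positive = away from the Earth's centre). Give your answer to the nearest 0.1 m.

The local up (radial) axis is (cos φ cos λ, cos φ sin λ, sin φ), giving ΔU = -22.556 + 278.964 + 40.964 = 297.37 m.

ΔU = 297.4 m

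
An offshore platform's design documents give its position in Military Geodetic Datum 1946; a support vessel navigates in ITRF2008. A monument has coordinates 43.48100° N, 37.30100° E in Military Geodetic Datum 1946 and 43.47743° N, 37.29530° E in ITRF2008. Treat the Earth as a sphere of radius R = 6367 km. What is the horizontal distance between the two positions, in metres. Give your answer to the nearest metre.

Δφ = 43.47743° − 43.48100° = -0.00357°; Δλ = 37.29530° − 37.30100° = -0.00570°.
1° along a meridian = πR/180 = 111125 m.
ΔN = Δφ × 111125 = -396.7 m; ΔE = Δλ × 111125 × cos(43.48100°) = -0.00570 × 111125 × 0.725603 = -459.6 m.
Distance = √(ΔE² + ΔN²) = √((-459.6)² + (-396.7)²) = 607.1 m.

607 m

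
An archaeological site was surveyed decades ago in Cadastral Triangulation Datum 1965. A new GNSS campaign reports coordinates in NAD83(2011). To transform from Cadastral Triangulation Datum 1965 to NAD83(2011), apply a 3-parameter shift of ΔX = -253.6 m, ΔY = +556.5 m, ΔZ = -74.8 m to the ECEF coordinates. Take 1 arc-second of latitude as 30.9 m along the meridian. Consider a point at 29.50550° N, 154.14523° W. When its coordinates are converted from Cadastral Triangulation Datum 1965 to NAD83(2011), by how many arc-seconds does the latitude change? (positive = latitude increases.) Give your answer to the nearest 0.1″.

sin φ = 0.492507, cos φ = 0.870308, sin λ = -0.436092, cos λ = -0.899902.
North component: ΔN = −sin φ cos λ·ΔX − sin φ sin λ·ΔY + cos φ·ΔZ = −(0.492507)(-0.899902)(-253.6) − (0.492507)(-0.436092)(556.5) + (0.870308)(-74.8) = -57.97 m.
1° of latitude spans 3600 × 30.90 = 111240 m, so Δφ = -57.97 / 111240 × 3600 = -1.876″.

Δφ = -1.9″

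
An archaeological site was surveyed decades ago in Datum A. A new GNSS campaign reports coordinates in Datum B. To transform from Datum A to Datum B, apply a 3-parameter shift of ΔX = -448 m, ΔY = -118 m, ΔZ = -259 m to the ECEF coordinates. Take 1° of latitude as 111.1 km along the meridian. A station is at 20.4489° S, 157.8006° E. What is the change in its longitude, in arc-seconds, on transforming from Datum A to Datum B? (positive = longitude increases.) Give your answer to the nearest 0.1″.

sin φ = -0.349372, cos φ = 0.936984, sin λ = 0.377831, cos λ = -0.925875.
East component: ΔE = −sin λ·ΔX + cos λ·ΔY = −(0.377831)(-448) + (-0.925875)(-118) = 278.52 m.
1° of latitude spans 111100 m; at latitude φ, 1° of longitude spans that × cos φ = 104098.9 m, so Δλ = 278.52 / 104098.9 × 3600 = 9.632″.

Δλ = 9.6″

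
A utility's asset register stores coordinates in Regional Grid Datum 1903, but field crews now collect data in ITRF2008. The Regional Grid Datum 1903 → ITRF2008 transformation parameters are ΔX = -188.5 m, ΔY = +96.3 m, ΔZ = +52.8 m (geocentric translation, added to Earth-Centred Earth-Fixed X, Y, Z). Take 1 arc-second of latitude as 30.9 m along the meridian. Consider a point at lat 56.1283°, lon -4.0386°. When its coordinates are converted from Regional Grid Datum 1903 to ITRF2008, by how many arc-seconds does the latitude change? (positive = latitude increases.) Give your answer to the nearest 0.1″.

sin φ = 0.830288, cos φ = 0.557335, sin λ = -0.070429, cos λ = 0.997517.
North component: ΔN = −sin φ cos λ·ΔX − sin φ sin λ·ΔY + cos φ·ΔZ = −(0.830288)(0.997517)(-188.5) − (0.830288)(-0.070429)(96.3) + (0.557335)(52.8) = 191.18 m.
1° of latitude spans 3600 × 30.90 = 111240 m, so Δφ = 191.18 / 111240 × 3600 = 6.187″.

Δφ = 6.2″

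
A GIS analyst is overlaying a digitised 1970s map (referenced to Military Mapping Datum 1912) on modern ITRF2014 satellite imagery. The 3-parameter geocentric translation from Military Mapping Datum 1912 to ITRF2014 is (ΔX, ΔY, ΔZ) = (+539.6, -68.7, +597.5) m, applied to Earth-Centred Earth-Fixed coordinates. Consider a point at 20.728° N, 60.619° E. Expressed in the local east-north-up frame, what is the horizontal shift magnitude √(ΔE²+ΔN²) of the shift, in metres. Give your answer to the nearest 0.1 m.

700.3 m

At φ = 20.728°, λ = 60.619°: sin φ = 0.353932, cos φ = 0.935271, sin λ = 0.871377, cos λ = 0.490615.
ΔE = −sin λ·ΔX + cos λ·ΔY = −(0.871377)·(539.6) + (0.490615)·(-68.7) = -503.90 m.
ΔN = −sin φ cos λ·ΔX − sin φ sin λ·ΔY + cos φ·ΔZ = −(0.353932)(0.490615)(539.6) − (0.353932)(0.871377)(-68.7) + (0.935271)(597.5) = 486.31 m.
Horizontal magnitude = √(ΔE² + ΔN²) = √((-503.90)² + 486.31²) = 700.30 m.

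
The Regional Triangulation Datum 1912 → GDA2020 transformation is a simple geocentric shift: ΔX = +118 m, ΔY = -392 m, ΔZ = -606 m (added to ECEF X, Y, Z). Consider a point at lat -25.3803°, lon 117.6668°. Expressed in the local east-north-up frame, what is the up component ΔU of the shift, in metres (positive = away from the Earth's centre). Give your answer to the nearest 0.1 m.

The local up (radial) axis is (cos φ cos λ, cos φ sin λ, sin φ), giving ΔU = -49.503 − 313.671 + 259.746 = -103.43 m.

ΔU = -103.4 m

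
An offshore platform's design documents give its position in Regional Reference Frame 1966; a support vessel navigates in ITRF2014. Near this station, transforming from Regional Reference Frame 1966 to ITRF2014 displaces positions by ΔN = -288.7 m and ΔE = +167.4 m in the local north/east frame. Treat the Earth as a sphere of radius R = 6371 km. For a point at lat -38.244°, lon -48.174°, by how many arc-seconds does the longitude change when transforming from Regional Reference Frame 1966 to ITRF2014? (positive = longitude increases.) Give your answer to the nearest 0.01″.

At latitude -38.244°, cos φ = 0.785382.
One radian of longitude at latitude φ spans R cos φ, so Δλ = ΔE / (R cos φ) = 167.4 / (6371000 × 0.785382) = 3.3455e-05 rad = 6.901″.

Δλ = 6.90″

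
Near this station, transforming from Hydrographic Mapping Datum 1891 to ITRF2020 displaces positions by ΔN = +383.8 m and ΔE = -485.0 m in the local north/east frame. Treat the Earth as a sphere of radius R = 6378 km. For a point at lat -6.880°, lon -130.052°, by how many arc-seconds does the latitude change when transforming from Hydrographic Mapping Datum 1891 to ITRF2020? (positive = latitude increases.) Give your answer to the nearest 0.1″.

Δφ = 12.4″

On a sphere of radius R, 1 rad of latitude = R, so Δφ = ΔN / R = 383.8 / 6378000 = 6.0176e-05 rad = 12.412″.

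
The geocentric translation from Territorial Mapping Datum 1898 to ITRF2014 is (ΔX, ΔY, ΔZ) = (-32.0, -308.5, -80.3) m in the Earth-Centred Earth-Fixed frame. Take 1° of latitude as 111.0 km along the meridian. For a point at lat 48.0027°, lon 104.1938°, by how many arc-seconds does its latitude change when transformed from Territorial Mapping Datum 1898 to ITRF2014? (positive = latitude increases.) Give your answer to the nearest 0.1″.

Δφ = 5.3″

sin φ = 0.743176, cos φ = 0.669096, sin λ = 0.969472, cos λ = -0.245202.
North component: ΔN = −sin φ cos λ·ΔX − sin φ sin λ·ΔY + cos φ·ΔZ = −(0.743176)(-0.245202)(-32.0) − (0.743176)(0.969472)(-308.5) + (0.669096)(-80.3) = 162.71 m.
1° of latitude spans 111000 m, so Δφ = 162.71 / 111000 × 3600 = 5.277″.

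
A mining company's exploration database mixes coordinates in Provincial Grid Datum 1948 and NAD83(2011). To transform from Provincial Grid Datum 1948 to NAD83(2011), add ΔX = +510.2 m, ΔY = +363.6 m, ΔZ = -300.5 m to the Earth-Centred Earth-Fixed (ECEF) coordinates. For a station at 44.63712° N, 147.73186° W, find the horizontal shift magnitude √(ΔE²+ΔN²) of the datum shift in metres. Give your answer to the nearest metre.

At φ = 44.63712°, λ = -147.73186°: sin φ = 0.702614, cos φ = 0.711571, sin λ = -0.533882, cos λ = -0.845559.
ΔE = −sin λ·ΔX + cos λ·ΔY = −(-0.533882)·(510.2) + (-0.845559)·(363.6) = -35.06 m.
ΔN = −sin φ cos λ·ΔX − sin φ sin λ·ΔY + cos φ·ΔZ = −(0.702614)(-0.845559)(510.2) − (0.702614)(-0.533882)(363.6) + (0.711571)(-300.5) = 225.67 m.
Horizontal magnitude = √(ΔE² + ΔN²) = √((-35.06)² + 225.67²) = 228.38 m.

228 m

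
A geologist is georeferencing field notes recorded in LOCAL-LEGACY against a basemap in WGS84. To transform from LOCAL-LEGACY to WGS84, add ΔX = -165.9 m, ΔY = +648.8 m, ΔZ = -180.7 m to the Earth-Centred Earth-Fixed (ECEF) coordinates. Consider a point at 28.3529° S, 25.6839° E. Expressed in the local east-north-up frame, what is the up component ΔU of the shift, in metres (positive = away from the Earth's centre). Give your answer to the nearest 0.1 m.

At φ = -28.3529°, λ = 25.6839°: sin φ = -0.474901, cos φ = 0.880039, sin λ = 0.433406, cos λ = 0.901199.
ΔU = cos φ cos λ·ΔX + cos φ sin λ·ΔY + sin φ·ΔZ = (0.880039)(0.901199)(-165.9) + (0.880039)(0.433406)(648.8) + (-0.474901)(-180.7) = 201.70 m.

ΔU = 201.7 m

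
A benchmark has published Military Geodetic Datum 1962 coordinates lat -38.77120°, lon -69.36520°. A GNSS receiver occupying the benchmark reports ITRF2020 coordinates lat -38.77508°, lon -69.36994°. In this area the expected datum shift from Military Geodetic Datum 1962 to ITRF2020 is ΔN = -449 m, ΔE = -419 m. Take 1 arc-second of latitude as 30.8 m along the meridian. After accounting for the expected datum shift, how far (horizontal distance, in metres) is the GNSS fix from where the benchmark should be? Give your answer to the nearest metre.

21 m

Observed coordinate differences: Δφ = -0.00388°, Δλ = -0.00474°.
Converting to metres (1° lat = 110880 m, cos φ = 0.779653): observed ΔN = -430.2 m, observed ΔE = -409.8 m.
Subtracting the expected shift leaves a residual of -430.2 − (-449) = 18.8 m north and -409.8 − (-419) = 9.2 m east.
Residual distance = √(18.8² + 9.2²) = 20.9 m.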